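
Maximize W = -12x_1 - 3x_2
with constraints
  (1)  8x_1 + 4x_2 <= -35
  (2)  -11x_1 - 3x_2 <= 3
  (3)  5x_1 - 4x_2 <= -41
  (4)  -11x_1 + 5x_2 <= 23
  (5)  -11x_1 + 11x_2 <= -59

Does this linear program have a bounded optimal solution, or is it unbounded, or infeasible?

infeasible

The boundaries 8x_1 + 4x_2 = -35 and -11x_1 - 3x_2 = 3 meet at (93/20, -361/20), but that point violates 5x_1 - 4x_2 ≤ -41. Every candidate vertex is excluded by some other constraint, so the feasible region is empty.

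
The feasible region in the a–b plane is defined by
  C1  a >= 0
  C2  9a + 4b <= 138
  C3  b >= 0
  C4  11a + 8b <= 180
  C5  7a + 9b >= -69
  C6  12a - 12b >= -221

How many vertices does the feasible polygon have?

5

Of the 15 pairwise boundary intersections, those satisfying every inequality are:
  (0, 0)
  (0, 221/12)
  (46/3, 0)
  (96/7, 51/14)
  (98/57, 4591/228)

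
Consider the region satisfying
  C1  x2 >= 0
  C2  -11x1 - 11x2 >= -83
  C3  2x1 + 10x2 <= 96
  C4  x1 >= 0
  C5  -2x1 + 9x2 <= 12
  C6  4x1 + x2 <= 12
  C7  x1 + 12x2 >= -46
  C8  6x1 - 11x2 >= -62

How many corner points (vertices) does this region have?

Intersecting each pair of boundary lines and keeping only the points that satisfy every inequality leaves:
  (0, 0)
  (3, 0)
  (0, 4/3)
  (48/19, 36/19)

4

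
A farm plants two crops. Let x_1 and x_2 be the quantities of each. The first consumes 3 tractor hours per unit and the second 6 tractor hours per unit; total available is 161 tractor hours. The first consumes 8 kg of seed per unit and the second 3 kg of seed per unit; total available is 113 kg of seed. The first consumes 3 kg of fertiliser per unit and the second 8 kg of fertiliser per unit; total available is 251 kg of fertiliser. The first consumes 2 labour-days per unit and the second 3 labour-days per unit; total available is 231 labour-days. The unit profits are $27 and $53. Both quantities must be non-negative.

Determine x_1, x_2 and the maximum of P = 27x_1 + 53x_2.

Feasible corners and P = 27x_1 + 53x_2:
  (0, 0) → P = 0
  (0, 161/6) → P = 8533/6
  (113/8, 0) → P = 3051/8
  (5, 73/3) → P = 4274/3

x_1 = 5, x_2 = 73/3, maximum P = 4274/3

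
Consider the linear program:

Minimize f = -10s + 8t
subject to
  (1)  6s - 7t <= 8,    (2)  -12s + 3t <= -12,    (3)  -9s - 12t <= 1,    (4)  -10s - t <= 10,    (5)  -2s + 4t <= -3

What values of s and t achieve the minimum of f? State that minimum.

s = 11/10, t = -1/5, minimum f = -63/5

The optimum lies where 6s - 7t = 8 and -2s + 4t = -3.
Solving simultaneously gives s = 11/10, t = -1/5.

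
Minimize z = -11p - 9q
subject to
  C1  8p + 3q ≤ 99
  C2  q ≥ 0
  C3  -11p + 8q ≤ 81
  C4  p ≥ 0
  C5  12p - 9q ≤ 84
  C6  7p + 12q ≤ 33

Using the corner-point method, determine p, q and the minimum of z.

Vertices and z = -11p - 9q:
  (0, 0) → z = 0
  (33/7, 0) → z = -363/7
  (0, 11/4) → z = -99/4

The optimum lies where q = 0 and 7p + 12q = 33.
Solving simultaneously gives p = 33/7, q = 0.

p = 33/7, q = 0, minimum z = -363/7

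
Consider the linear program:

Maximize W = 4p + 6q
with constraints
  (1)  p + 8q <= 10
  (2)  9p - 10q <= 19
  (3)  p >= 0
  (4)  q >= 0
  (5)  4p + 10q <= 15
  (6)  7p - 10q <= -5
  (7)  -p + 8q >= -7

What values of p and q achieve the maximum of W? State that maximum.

p = 10/11, q = 25/22, maximum W = 115/11

Feasible corners and W = 4p + 6q:
  (0, 5/4) → W = 15/2
  (10/11, 25/22) → W = 115/11
  (0, 1/2) → W = 3

The optimum lies where p + 8q = 10 and 4p + 10q = 15.
Solving simultaneously gives p = 10/11, q = 25/22.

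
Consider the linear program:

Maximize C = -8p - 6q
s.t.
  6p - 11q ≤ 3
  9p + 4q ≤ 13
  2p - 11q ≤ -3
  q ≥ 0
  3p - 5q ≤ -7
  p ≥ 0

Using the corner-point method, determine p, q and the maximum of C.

Feasible corners and C = -8p - 6q:
  (37/57, 34/19) → C = -908/57
  (0, 13/4) → C = -39/2
  (0, 7/5) → C = -42/5

The binding constraints are 3p - 5q = -7 and p = 0.
Solving simultaneously gives p = 0, q = 7/5.

p = 0, q = 7/5, maximum C = -42/5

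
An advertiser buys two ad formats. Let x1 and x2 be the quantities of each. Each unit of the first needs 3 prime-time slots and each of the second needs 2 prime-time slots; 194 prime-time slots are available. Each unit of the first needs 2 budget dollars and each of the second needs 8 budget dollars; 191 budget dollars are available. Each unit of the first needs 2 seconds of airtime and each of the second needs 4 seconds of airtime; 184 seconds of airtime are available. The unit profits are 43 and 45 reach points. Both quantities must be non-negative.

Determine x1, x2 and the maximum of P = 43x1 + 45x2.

x1 = 117/2, x2 = 37/4, maximum P = 11727/4

Extreme points and P = 43x1 + 45x2:
  (0, 0) → P = 0
  (0, 191/8) → P = 8595/8
  (194/3, 0) → P = 8342/3
  (117/2, 37/4) → P = 11727/4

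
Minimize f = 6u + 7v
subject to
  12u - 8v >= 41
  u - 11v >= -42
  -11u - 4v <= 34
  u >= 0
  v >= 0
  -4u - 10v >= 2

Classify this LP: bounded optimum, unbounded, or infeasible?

infeasible

The boundaries 12u - 8v = 41 and u - 11v = -42 meet at (787/124, 545/124), but that point violates -4u - 10v ≥ 2. Every candidate vertex is excluded by some other constraint, so the feasible region is empty.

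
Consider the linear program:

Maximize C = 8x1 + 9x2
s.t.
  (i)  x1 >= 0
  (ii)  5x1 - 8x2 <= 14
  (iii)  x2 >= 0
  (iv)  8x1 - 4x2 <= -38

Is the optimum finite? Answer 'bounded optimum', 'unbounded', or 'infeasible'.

unbounded

From the feasible point (0, 19/2), moving in the direction (0, 1) keeps every constraint satisfied while C increases without bound.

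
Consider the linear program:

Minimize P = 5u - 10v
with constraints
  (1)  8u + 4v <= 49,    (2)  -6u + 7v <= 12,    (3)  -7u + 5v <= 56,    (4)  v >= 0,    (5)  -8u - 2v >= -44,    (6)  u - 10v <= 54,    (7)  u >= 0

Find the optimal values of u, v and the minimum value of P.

Corner points and P = 5u - 10v:
  (59/16, 39/8) → P = -485/16
  (39/8, 5/2) → P = -5/8
  (0, 12/7) → P = -120/7
  (11/2, 0) → P = 55/2
  (0, 0) → P = 0

u = 59/16, v = 39/8, minimum P = -485/16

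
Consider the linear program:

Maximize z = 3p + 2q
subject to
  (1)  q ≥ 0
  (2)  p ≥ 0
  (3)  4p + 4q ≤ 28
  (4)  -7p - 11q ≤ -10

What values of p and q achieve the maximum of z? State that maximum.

p = 7, q = 0, maximum z = 21

Feasible corners and z = 3p + 2q:
  (7, 0) → z = 21
  (10/7, 0) → z = 30/7
  (0, 7) → z = 14
  (0, 10/11) → z = 20/11

The optimum lies where q = 0 and 4p + 4q = 28.
Solving simultaneously gives p = 7, q = 0.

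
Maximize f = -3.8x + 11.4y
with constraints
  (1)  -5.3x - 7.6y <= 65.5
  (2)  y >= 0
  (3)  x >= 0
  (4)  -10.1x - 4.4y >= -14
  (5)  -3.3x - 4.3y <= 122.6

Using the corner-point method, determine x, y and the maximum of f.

x = 0, y = 35/11, maximum f = 399/11

Corner points and f = -3.8x + 11.4y:
  (0, 0) → f = 0
  (140/101, 0) → f = -532/101
  (0, 35/11) → f = 399/11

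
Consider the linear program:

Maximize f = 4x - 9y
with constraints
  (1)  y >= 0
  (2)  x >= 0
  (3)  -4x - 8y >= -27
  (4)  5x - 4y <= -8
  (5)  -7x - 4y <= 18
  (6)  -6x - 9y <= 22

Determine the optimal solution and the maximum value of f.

Corner points and f = 4x - 9y:
  (0, 27/8) → f = -243/8
  (0, 2) → f = -18
  (11/14, 167/56) → f = -1327/56

The binding constraints are x = 0 and 5x - 4y = -8.
Solving simultaneously gives x = 0, y = 2.

x = 0, y = 2, maximum f = -18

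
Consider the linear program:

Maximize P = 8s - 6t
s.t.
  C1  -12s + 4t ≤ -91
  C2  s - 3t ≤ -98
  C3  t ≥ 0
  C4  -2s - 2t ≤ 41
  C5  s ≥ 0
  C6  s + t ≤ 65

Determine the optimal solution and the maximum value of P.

s = 97/4, t = 163/4, maximum P = -101/2

Vertices and P = 8s - 6t:
  (665/32, 1267/32) → P = -1141/16
  (351/16, 689/16) → P = -663/8
  (97/4, 163/4) → P = -101/2

At the optimal vertex, s - 3t = -98 and s + t = 65.
Solving simultaneously gives s = 97/4, t = 163/4.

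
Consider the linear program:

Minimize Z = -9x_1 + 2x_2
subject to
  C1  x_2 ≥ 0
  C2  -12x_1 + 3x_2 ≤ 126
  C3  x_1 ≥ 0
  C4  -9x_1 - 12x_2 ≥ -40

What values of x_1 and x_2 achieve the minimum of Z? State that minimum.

x_1 = 40/9, x_2 = 0, minimum Z = -40

Vertices and Z = -9x_1 + 2x_2:
  (0, 0) → Z = 0
  (40/9, 0) → Z = -40
  (0, 10/3) → Z = 20/3

The optimum lies where x_2 = 0 and -9x_1 - 12x_2 = -40.
Solving simultaneously gives x_1 = 40/9, x_2 = 0.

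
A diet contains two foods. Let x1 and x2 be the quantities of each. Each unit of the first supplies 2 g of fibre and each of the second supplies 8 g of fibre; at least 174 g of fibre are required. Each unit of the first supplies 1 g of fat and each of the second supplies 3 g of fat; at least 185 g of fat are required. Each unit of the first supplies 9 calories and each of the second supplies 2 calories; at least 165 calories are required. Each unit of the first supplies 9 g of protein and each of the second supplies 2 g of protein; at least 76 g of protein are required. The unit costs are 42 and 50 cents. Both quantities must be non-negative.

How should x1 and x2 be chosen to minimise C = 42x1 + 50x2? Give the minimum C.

x1 = 5, x2 = 60, minimum C = 3210

Extreme points and C = 42x1 + 50x2:
  (0, 165/2) → C = 4125
  (185, 0) → C = 7770
  (5, 60) → C = 3210
The feasible region is unbounded (it extends along (0, 1), (1, 0)), but C strictly increases along every unbounded feasible direction, so there is no improving ray and the minimum is attained at a vertex.

The optimum lies where x1 + 3x2 = 185 and 9x1 + 2x2 = 165.
Solving simultaneously gives x1 = 5, x2 = 60.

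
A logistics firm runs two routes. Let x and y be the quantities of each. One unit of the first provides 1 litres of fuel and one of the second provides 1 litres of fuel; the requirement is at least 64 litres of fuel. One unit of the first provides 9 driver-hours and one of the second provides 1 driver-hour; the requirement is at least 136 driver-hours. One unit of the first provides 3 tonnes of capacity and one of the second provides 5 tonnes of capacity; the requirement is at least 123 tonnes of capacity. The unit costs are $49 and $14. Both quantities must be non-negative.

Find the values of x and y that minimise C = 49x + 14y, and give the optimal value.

Corner points and C = 49x + 14y:
  (0, 136) → C = 1904
  (64, 0) → C = 3136
  (9, 55) → C = 1211
The feasible region is unbounded (it extends along (0, 1), (1, 0)), but C strictly increases along every unbounded feasible direction, so there is no improving ray and the minimum is attained at a vertex.

The optimum lies where x + y = 64 and 9x + y = 136.
Solving simultaneously gives x = 9, y = 55.

x = 9, y = 55, minimum C = 1211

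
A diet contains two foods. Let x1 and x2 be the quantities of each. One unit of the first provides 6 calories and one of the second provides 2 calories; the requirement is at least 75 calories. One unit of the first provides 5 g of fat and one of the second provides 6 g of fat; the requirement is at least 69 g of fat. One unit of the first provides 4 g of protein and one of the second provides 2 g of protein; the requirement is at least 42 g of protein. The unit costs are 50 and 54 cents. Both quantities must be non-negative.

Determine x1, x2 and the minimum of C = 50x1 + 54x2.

Corner points and C = 50x1 + 54x2:
  (0, 75/2) → C = 2025
  (69/5, 0) → C = 690
  (12, 3/2) → C = 681
The feasible region is unbounded (it extends along (0, 1), (1, 0)), but C strictly increases along every unbounded feasible direction, so there is no improving ray and the minimum is attained at a vertex.

x1 = 12, x2 = 3/2, minimum C = 681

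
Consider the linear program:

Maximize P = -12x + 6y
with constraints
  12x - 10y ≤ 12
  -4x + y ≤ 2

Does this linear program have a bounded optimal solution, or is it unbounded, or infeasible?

From the feasible point (-8/7, -18/7), moving in the direction (1, 4) keeps every constraint satisfied while P increases without bound.

unbounded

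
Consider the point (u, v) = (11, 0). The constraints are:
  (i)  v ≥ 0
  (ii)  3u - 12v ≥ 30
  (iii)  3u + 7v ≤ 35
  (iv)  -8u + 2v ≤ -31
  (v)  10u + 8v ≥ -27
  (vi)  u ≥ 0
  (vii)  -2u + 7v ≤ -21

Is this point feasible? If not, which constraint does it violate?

feasible

(i): 0 ≥ 0 ✓
(ii): 33 ≥ 30 ✓
(iii): 33 ≤ 35 ✓
(iv): -88 ≤ -31 ✓
(v): 110 ≥ -27 ✓
(vi): 11 ≥ 0 ✓
(vii): -22 ≤ -21 ✓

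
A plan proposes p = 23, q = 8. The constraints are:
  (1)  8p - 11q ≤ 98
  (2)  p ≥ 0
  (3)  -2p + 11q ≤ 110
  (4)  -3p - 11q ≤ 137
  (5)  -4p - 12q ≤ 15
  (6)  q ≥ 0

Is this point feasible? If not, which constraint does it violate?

(1): 96 ≤ 98 ✓
(2): 23 ≥ 0 ✓
(3): 42 ≤ 110 ✓
(4): -157 ≤ 137 ✓
(5): -188 ≤ 15 ✓
(6): 8 ≥ 0 ✓

feasible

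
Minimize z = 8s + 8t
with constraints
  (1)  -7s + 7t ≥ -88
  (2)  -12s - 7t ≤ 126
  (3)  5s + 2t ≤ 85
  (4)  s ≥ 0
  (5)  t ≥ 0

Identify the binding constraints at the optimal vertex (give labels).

(4) and (5)

Corner points and z = 8s + 8t:
  (771/49, 155/49) → z = 7408/49
  (88/7, 0) → z = 704/7
  (0, 85/2) → z = 340
  (0, 0) → z = 0

The minimum is at (0, 0). Substituting into each constraint, equality holds for (4) and (5); the remaining constraints have slack.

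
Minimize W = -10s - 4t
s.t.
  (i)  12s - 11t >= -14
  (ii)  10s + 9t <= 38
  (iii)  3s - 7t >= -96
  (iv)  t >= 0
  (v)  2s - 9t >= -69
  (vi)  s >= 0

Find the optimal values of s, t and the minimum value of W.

Vertices and W = -10s - 4t:
  (146/109, 298/109) → W = -2652/109
  (0, 14/11) → W = -56/11
  (19/5, 0) → W = -38
  (0, 0) → W = 0

The binding constraints are 10s + 9t = 38 and t = 0.
Solving simultaneously gives s = 19/5, t = 0.

s = 19/5, t = 0, minimum W = -38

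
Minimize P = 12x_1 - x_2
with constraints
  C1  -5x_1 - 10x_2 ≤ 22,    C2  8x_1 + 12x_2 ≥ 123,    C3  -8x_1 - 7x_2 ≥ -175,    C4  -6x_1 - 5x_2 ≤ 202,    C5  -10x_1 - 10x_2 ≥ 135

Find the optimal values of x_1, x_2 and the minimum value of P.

Extreme points and P = 12x_1 - x_2:
  (-3039/32, 1177/16) → P = -19411/16
  (-285/4, 231/4) → P = -3651/4
  (-269/2, 121) → P = -1735

The optimum lies where -6x_1 - 5x_2 = 202 and -10x_1 - 10x_2 = 135.
Solving simultaneously gives x_1 = -269/2, x_2 = 121.

x_1 = -269/2, x_2 = 121, minimum P = -1735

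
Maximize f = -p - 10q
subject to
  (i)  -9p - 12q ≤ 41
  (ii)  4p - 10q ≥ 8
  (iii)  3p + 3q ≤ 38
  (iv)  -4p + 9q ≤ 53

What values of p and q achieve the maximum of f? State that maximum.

p = 193/3, q = -155/3, maximum f = 1357/3

Corner points and f = -p - 10q:
  (-157/69, -118/69) → f = 1337/69
  (193/3, -155/3) → f = 1357/3
  (202/21, 64/21) → f = -842/21

The binding constraints are -9p - 12q = 41 and 3p + 3q = 38.
Solving simultaneously gives p = 193/3, q = -155/3.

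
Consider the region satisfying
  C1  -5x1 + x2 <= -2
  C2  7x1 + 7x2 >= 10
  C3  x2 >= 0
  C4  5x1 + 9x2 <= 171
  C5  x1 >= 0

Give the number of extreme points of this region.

4

The feasible vertices (each the meet of two boundaries and inside every other half-plane) are:
  (4/7, 6/7)
  (189/50, 169/10)
  (10/7, 0)
  (171/5, 0)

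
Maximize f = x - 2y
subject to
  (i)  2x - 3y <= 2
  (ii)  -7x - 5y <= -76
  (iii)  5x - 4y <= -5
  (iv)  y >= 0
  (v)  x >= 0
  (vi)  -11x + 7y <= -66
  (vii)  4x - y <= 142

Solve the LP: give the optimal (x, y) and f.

x = 299/9, y = 385/9, maximum f = -157/3

Feasible corners and f = x - 2y:
  (299/9, 385/9) → f = -157/3
  (573/11, 730/11) → f = -887/11
  (928/17, 1298/17) → f = -1668/17

The binding constraints are 5x - 4y = -5 and -11x + 7y = -66.
Solving simultaneously gives x = 299/9, y = 385/9.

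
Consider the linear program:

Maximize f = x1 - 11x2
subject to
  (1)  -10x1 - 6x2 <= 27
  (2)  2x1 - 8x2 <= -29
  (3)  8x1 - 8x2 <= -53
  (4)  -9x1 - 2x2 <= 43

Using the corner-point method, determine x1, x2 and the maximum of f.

Corner points and f = x1 - 11x2:
  (-195/46, 59/23) → f = -1493/46
  (-6, 11/2) → f = -133/2
  (-4, 21/8) → f = -263/8
The feasible region is unbounded (it extends along (1, 1), (-2, 9)), but f strictly decreases along every unbounded feasible direction, so there is no improving ray and the maximum is attained at a vertex.

x1 = -195/46, x2 = 59/23, maximum f = -1493/46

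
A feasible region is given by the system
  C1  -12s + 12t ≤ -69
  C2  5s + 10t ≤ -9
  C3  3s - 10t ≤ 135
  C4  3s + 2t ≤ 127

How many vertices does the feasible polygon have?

3

Of the 6 pairwise boundary intersections, those satisfying every inequality are:
  (97/30, -151/60)
  (-155/14, -471/28)
  (63/4, -351/40)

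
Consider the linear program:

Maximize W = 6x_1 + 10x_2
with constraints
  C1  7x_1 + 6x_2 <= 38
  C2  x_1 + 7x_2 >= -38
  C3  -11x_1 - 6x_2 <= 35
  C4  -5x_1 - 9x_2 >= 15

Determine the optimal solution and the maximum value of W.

Extreme points and W = 6x_1 + 10x_2:
  (-17/71, -383/71) → W = -3932/71
  (237/26, -175/26) → W = -164/13
  (-75/23, 10/69) → W = -1250/69

The binding constraints are x_1 + 7x_2 = -38 and -5x_1 - 9x_2 = 15.
Solving simultaneously gives x_1 = 237/26, x_2 = -175/26.

x_1 = 237/26, x_2 = -175/26, maximum W = -164/13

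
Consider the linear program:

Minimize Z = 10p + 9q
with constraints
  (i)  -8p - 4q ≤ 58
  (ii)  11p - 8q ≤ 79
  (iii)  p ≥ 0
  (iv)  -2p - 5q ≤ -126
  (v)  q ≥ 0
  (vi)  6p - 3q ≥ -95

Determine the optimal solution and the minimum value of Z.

Corner points and Z = 10p + 9q:
  (1403/71, 1228/71) → Z = 25082/71
  (0, 126/5) → Z = 1134/5
  (0, 95/3) → Z = 285
The feasible region is unbounded (it extends along (1, 2), (8, 11)), but Z strictly increases along every unbounded feasible direction, so there is no improving ray and the minimum is attained at a vertex.

The binding constraints are p = 0 and -2p - 5q = -126.
Solving simultaneously gives p = 0, q = 126/5.

p = 0, q = 126/5, minimum Z = 1134/5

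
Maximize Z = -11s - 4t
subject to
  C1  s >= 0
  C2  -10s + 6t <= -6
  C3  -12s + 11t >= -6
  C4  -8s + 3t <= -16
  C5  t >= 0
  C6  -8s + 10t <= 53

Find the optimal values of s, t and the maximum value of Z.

s = 79/26, t = 36/13, maximum Z = -89/2

Corner points and Z = -11s - 4t:
  (13/3, 56/9) → Z = -653/9
  (189/26, 289/26) → Z = -3235/26
  (79/26, 36/13) → Z = -89/2
  (643/32, 171/8) → Z = -9809/32

The optimum lies where -12s + 11t = -6 and -8s + 3t = -16.
Solving simultaneously gives s = 79/26, t = 36/13.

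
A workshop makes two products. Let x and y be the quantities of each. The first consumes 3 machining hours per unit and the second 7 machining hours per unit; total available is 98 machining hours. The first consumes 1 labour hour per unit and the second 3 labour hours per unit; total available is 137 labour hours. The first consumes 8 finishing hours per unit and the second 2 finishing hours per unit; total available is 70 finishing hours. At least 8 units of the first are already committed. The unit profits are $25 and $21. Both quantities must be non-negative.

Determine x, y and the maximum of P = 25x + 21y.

x = 8, y = 3, maximum P = 263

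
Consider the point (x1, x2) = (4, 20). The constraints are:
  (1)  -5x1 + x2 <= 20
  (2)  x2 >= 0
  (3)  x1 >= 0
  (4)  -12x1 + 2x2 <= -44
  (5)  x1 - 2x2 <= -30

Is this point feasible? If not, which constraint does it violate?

Constraint (4): -12x1 + 2x2 = -8, which is not ≤ -44. All other constraints are satisfied.

not feasible — violates (4)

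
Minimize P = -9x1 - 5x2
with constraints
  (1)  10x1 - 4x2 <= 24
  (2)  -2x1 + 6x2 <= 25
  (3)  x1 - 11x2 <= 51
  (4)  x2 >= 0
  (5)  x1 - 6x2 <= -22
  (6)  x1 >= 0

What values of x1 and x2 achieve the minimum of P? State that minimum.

x1 = 61/13, x2 = 149/26, minimum P = -1843/26

Vertices and P = -9x1 - 5x2:
  (61/13, 149/26) → P = -1843/26
  (29/7, 61/14) → P = -827/14
  (0, 25/6) → P = -125/6
  (0, 11/3) → P = -55/3

The optimum lies where 10x1 - 4x2 = 24 and -2x1 + 6x2 = 25.
Solving simultaneously gives x1 = 61/13, x2 = 149/26.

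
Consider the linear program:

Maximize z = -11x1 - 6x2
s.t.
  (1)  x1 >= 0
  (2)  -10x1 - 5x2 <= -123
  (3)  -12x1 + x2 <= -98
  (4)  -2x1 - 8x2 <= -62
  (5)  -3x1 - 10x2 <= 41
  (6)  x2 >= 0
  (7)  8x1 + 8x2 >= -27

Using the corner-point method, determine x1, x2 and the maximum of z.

Corner points and z = -11x1 - 6x2:
  (613/70, 248/35) → z = -9719/70
  (337/35, 187/35) → z = -4829/35
  (31, 0) → z = -341
The feasible region is unbounded (it extends along (1, 12), (1, 0)), but z strictly decreases along every unbounded feasible direction, so there is no improving ray and the maximum is attained at a vertex.

The binding constraints are -10x1 - 5x2 = -123 and -2x1 - 8x2 = -62.
Solving simultaneously gives x1 = 337/35, x2 = 187/35.

x1 = 337/35, x2 = 187/35, maximum z = -4829/35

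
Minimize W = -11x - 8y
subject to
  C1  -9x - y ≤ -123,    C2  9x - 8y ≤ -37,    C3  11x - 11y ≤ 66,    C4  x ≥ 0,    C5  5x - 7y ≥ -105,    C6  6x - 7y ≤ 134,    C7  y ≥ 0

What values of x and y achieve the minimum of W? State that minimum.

x = 581/23, y = 760/23, minimum W = -12471/23

At the optimal vertex, 9x - 8y = -37 and 5x - 7y = -105.
Solving simultaneously gives x = 581/23, y = 760/23.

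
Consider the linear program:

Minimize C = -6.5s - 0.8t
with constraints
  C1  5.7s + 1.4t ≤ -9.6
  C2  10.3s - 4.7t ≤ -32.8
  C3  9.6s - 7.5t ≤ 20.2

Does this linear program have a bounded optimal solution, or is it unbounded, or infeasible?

bounded optimum

Feasible corners and C = -6.5s - 0.8t:
  (-9104/4121, 8808/4121) → C = 260648/20605
  (-34094/3213, -52294/3213) → C = 146359/1785
The feasible region has finitely many vertices and no improving ray; the minimum is 260648/20605 at (-9104/4121, 8808/4121).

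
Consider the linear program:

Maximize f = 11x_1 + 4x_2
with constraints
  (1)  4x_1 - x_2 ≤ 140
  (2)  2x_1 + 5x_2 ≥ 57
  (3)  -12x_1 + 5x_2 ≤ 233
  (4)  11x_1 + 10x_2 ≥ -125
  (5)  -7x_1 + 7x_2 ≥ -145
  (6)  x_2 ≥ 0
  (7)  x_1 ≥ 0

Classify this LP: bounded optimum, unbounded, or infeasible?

Vertices and f = 11x_1 + 4x_2:
  (933/8, 653/2) → f = 20711/8
  (835/21, 400/21) → f = 3595/7
  (1124/49, 109/49) → f = 12800/49
  (0, 57/5) → f = 228/5
  (0, 233/5) → f = 932/5
The feasible region has finitely many vertices and no improving ray; the maximum is 20711/8 at (933/8, 653/2).

bounded optimum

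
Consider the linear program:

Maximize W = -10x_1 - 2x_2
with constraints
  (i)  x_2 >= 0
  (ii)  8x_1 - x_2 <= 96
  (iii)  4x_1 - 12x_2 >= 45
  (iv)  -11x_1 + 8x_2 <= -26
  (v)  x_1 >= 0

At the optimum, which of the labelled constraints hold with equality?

(i) and (iii)

Feasible corners and W = -10x_1 - 2x_2:
  (12, 0) → W = -120
  (45/4, 0) → W = -225/2
  (1107/92, 6/23) → W = -5559/46

The maximum is at (45/4, 0). Substituting into each constraint, equality holds for (i) and (iii); the remaining constraints have slack.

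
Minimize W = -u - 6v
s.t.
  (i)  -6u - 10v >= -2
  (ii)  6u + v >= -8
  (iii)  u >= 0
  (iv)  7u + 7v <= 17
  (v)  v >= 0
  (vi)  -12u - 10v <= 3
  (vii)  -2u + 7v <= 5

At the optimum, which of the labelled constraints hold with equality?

(i) and (iii)

Feasible corners and W = -u - 6v:
  (0, 1/5) → W = -6/5
  (1/3, 0) → W = -1/3
  (0, 0) → W = 0

The minimum is at (0, 1/5). Substituting into each constraint, equality holds for (i) and (iii); the remaining constraints have slack.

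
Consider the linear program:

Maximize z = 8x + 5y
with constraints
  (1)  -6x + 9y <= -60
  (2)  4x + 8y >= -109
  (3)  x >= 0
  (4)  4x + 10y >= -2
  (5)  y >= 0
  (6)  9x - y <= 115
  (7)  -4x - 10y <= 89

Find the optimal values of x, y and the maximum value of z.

Vertices and z = 8x + 5y:
  (10, 0) → z = 80
  (13, 2) → z = 114
  (115/9, 0) → z = 920/9

x = 13, y = 2, maximum z = 114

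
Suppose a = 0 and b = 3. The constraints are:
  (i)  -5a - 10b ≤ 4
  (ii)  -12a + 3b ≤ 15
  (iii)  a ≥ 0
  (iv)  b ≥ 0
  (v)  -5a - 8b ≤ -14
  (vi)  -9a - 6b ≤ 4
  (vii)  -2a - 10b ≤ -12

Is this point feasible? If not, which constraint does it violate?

(i): -30 ≤ 4 ✓
(ii): 9 ≤ 15 ✓
(iii): 0 ≥ 0 ✓
(iv): 3 ≥ 0 ✓
(v): -24 ≤ -14 ✓
(vi): -18 ≤ 4 ✓
(vii): -30 ≤ -12 ✓

feasible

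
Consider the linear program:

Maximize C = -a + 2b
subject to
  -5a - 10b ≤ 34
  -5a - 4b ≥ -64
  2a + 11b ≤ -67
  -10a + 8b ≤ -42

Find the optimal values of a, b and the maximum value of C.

a = 296/35, b = -267/35, maximum C = -166/7

Vertices and C = -a + 2b:
  (388/15, -49/3) → C = -878/15
  (296/35, -267/35) → C = -166/7
  (972/47, -463/47) → C = -1898/47

The optimum lies where -5a - 10b = 34 and 2a + 11b = -67.
Solving simultaneously gives a = 296/35, b = -267/35.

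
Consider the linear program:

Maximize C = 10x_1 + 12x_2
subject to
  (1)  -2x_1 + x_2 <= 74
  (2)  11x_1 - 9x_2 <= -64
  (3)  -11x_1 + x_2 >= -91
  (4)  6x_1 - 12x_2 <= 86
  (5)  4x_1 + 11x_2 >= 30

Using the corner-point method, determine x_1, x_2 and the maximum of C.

x_1 = 55/3, x_2 = 332/3, maximum C = 4534/3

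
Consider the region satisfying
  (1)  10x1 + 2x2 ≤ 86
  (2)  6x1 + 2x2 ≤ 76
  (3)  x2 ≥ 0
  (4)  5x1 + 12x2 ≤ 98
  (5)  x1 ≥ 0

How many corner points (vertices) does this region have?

4

The feasible vertices (each the meet of two boundaries and inside every other half-plane) are:
  (43/5, 0)
  (38/5, 5)
  (0, 0)
  (0, 49/6)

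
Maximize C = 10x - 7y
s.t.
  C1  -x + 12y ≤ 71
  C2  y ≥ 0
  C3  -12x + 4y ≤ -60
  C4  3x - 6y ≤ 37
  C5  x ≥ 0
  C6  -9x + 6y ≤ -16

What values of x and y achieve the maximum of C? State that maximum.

Corner points and C = 10x - 7y:
  (251/35, 228/35) → C = 914/35
  (29, 25/3) → C = 695/3
  (5, 0) → C = 50
  (37/3, 0) → C = 370/3

x = 29, y = 25/3, maximum C = 695/3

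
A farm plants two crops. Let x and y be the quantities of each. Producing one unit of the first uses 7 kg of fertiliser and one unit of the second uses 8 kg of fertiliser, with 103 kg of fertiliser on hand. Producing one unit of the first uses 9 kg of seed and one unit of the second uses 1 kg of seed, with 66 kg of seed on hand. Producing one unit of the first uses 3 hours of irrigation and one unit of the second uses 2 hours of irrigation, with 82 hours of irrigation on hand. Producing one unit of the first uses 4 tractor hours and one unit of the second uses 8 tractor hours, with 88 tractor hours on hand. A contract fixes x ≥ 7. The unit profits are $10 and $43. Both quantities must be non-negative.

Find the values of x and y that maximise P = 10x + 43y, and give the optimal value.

Vertices and P = 10x + 43y:
  (22/3, 0) → P = 220/3
  (7, 0) → P = 70
  (7, 3) → P = 199

At the optimal vertex, 9x + y = 66 and x = 7.
Solving simultaneously gives x = 7, y = 3.

x = 7, y = 3, maximum P = 199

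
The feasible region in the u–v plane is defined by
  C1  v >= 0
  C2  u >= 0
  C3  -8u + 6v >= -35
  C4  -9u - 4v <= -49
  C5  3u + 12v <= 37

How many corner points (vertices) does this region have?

3

Intersecting each pair of boundary lines and keeping only the points that satisfy every inequality leaves:
  (217/43, 77/86)
  (107/19, 191/114)
  (55/12, 31/16)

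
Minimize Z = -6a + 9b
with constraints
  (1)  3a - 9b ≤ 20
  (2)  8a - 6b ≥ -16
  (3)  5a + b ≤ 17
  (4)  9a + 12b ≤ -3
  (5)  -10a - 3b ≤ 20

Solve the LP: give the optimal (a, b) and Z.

a = 71/39, b = -21/13, minimum Z = -331/13

Feasible corners and Z = -6a + 9b:
  (71/39, -21/13) → Z = -331/13
  (-40/33, -260/99) → Z = -180/11
  (-7/5, 4/5) → Z = 78/5
  (-2, 0) → Z = 12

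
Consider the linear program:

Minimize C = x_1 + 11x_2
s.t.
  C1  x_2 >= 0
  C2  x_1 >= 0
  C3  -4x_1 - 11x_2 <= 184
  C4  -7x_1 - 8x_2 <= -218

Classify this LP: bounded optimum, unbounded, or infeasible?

bounded optimum

Feasible corners and C = x_1 + 11x_2:
  (218/7, 0) → C = 218/7
  (0, 109/4) → C = 1199/4
The feasible region has finitely many vertices and no improving ray; the minimum is 218/7 at (218/7, 0).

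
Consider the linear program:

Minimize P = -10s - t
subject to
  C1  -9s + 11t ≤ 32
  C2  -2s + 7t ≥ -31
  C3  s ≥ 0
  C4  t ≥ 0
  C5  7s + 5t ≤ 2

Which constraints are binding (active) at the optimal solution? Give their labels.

Feasible corners and P = -10s - t:
  (0, 0) → P = 0
  (0, 2/5) → P = -2/5
  (2/7, 0) → P = -20/7

The minimum is at (2/7, 0). Substituting into each constraint, equality holds for C4 and C5; the remaining constraints have slack.

C4 and C5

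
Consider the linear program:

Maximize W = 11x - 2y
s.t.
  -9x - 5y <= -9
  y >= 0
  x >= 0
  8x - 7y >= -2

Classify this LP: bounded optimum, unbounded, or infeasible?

unbounded

From the feasible point (1, 0), moving in the direction (7, 8) keeps every constraint satisfied while W increases without bound.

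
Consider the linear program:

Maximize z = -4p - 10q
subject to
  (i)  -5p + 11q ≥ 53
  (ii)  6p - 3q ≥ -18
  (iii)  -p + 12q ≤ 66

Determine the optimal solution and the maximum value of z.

p = -13/17, q = 76/17, maximum z = -708/17

Extreme points and z = -4p - 10q:
  (-13/17, 76/17) → z = -708/17
  (90/49, 277/49) → z = -3130/49
  (-6/23, 126/23) → z = -1236/23

At the optimal vertex, -5p + 11q = 53 and 6p - 3q = -18.
Solving simultaneously gives p = -13/17, q = 76/17.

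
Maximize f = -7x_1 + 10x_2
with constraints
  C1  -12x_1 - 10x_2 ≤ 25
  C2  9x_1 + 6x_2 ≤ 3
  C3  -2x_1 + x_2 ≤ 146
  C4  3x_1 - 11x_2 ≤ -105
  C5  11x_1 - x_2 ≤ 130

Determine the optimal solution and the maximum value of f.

The binding constraints are 9x_1 + 6x_2 = 3 and -2x_1 + x_2 = 146.
Solving simultaneously gives x_1 = -291/7, x_2 = 440/7.

x_1 = -291/7, x_2 = 440/7, maximum f = 6437/7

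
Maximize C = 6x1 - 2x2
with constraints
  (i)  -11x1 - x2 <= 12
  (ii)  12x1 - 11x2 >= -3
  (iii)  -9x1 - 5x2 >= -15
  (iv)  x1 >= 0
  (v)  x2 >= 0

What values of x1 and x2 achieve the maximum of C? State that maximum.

x1 = 5/3, x2 = 0, maximum C = 10

Vertices and C = 6x1 - 2x2:
  (50/53, 69/53) → C = 162/53
  (0, 3/11) → C = -6/11
  (5/3, 0) → C = 10
  (0, 0) → C = 0

The optimum lies where -9x1 - 5x2 = -15 and x2 = 0.
Solving simultaneously gives x1 = 5/3, x2 = 0.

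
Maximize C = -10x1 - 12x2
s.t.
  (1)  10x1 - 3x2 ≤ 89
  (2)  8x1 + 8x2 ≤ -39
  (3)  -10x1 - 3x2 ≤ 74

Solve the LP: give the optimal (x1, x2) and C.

x1 = 3/4, x2 = -163/6, maximum C = 637/2

Extreme points and C = -10x1 - 12x2:
  (595/104, -551/52) → C = 3637/52
  (3/4, -163/6) → C = 637/2
  (-475/56, 101/28) → C = 1163/28

The binding constraints are 10x1 - 3x2 = 89 and -10x1 - 3x2 = 74.
Solving simultaneously gives x1 = 3/4, x2 = -163/6.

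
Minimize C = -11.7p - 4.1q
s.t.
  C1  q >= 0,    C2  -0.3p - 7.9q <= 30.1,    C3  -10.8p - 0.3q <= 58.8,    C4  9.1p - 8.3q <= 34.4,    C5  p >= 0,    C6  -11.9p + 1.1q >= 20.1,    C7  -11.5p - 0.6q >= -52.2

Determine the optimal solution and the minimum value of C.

Corner points and C = -11.7p - 4.1q:
  (0, 201/11) → C = -8241/110
  (0, 87) → C = -3567/10
  (4536/1979, 85233/1979) → C = -805053/3958

The optimum lies where p = 0 and -11.5p - 0.6q = -52.2.
Solving simultaneously gives p = 0, q = 87.

p = 0, q = 87, minimum C = -356.7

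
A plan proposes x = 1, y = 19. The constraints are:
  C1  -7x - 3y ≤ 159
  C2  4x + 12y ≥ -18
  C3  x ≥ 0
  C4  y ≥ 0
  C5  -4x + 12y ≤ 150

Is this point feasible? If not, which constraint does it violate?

Constraint C5: -4x + 12y = 224, which is not ≤ 150. All other constraints are satisfied.

not feasible — violates C5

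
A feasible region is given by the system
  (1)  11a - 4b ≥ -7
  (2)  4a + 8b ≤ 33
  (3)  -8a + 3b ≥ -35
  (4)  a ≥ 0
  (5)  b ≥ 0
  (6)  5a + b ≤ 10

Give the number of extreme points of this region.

5

The feasible vertices (each the meet of two boundaries and inside every other half-plane) are:
  (19/26, 391/104)
  (0, 7/4)
  (47/36, 125/36)
  (0, 0)
  (2, 0)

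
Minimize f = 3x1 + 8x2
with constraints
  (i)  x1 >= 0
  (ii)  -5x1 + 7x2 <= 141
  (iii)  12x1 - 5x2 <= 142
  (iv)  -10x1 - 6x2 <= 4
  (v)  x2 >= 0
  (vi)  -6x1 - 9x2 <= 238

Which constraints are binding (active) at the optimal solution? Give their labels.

Extreme points and f = 3x1 + 8x2:
  (0, 141/7) → f = 1128/7
  (0, 0) → f = 0
  (1699/59, 2402/59) → f = 24313/59
  (71/6, 0) → f = 71/2

The minimum is at (0, 0). Substituting into each constraint, equality holds for (i) and (v); the remaining constraints have slack.

(i) and (v)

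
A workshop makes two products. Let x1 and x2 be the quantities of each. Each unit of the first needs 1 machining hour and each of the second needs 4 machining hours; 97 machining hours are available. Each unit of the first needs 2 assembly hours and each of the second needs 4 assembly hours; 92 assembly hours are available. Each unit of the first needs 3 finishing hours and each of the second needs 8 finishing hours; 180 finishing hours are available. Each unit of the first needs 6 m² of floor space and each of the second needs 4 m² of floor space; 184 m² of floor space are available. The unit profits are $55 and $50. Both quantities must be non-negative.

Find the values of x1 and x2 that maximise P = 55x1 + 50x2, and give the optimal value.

x1 = 23, x2 = 23/2, maximum P = 1840

Vertices and P = 55x1 + 50x2:
  (0, 0) → P = 0
  (0, 45/2) → P = 1125
  (92/3, 0) → P = 5060/3
  (4, 21) → P = 1270
  (23, 23/2) → P = 1840

The binding constraints are 2x1 + 4x2 = 92 and 6x1 + 4x2 = 184.
Solving simultaneously gives x1 = 23, x2 = 23/2.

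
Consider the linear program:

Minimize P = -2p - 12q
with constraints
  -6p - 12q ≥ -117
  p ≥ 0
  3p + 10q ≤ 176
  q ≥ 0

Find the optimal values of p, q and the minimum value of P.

p = 0, q = 39/4, minimum P = -117

Extreme points and P = -2p - 12q:
  (0, 39/4) → P = -117
  (39/2, 0) → P = -39
  (0, 0) → P = 0

The optimum lies where -6p - 12q = -117 and p = 0.
Solving simultaneously gives p = 0, q = 39/4.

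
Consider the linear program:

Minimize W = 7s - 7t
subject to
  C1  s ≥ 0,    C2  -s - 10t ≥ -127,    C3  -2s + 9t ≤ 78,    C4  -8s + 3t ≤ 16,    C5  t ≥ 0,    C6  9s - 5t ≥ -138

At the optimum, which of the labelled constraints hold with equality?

C3 and C4

Extreme points and W = 7s - 7t:
  (0, 16/3) → W = -112/3
  (0, 0) → W = 0
  (363/29, 332/29) → W = 217/29
  (127, 0) → W = 889
  (15/11, 296/33) → W = -1757/33

The minimum is at (15/11, 296/33). Substituting into each constraint, equality holds for C3 and C4; the remaining constraints have slack.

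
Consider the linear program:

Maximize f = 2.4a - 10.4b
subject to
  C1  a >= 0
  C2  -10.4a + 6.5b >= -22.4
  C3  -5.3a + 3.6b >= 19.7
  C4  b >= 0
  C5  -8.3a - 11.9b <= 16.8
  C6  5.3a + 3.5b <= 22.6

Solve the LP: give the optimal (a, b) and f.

Extreme points and f = 2.4a - 10.4b:
  (0, 197/36) → f = -2561/45
  (0, 226/35) → f = -11752/175
  (1241/3763, 423/71) → f = -1150896/18815

The optimum lies where a = 0 and -5.3a + 3.6b = 19.7.
Solving simultaneously gives a = 0, b = 197/36.

a = 0, b = 197/36, maximum f = -2561/45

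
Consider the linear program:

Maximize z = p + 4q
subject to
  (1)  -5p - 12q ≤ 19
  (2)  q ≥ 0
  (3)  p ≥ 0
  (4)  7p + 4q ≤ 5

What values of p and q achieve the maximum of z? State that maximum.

Feasible corners and z = p + 4q:
  (0, 0) → z = 0
  (5/7, 0) → z = 5/7
  (0, 5/4) → z = 5

p = 0, q = 5/4, maximum z = 5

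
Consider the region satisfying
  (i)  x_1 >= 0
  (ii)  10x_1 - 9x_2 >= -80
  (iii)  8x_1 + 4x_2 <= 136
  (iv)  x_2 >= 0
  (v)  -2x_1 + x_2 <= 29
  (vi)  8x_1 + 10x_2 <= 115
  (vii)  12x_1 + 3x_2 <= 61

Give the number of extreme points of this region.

The feasible vertices (each the meet of two boundaries and inside every other half-plane) are:
  (0, 80/9)
  (0, 0)
  (235/172, 895/86)
  (61/12, 0)
  (265/96, 223/24)

5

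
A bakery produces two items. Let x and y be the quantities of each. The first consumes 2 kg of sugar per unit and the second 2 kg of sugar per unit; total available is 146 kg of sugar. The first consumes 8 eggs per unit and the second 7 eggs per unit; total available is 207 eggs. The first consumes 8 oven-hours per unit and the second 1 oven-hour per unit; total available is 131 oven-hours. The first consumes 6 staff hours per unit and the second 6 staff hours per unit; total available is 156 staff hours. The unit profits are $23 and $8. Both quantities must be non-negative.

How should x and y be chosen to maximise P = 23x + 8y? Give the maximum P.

x = 15, y = 11, maximum P = 433

Corner points and P = 23x + 8y:
  (0, 0) → P = 0
  (0, 26) → P = 208
  (131/8, 0) → P = 3013/8
  (15, 11) → P = 433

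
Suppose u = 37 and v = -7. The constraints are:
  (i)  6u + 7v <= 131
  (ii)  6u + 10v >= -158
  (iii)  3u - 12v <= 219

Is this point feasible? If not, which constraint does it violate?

Constraint (i): 6u + 7v = 173, which is not ≤ 131. All other constraints are satisfied.

not feasible — violates (i)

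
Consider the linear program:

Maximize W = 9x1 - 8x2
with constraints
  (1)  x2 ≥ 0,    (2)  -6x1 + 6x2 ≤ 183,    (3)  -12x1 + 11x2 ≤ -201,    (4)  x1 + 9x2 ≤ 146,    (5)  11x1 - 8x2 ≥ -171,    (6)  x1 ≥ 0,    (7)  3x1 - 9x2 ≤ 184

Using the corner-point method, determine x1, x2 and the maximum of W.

Feasible corners and W = 9x1 - 8x2:
  (67/4, 0) → W = 603/4
  (184/3, 0) → W = 552
  (3415/119, 1551/119) → W = 18327/119
  (165/2, 127/18) → W = 12349/18

At the optimal vertex, x1 + 9x2 = 146 and 3x1 - 9x2 = 184.
Solving simultaneously gives x1 = 165/2, x2 = 127/18.

x1 = 165/2, x2 = 127/18, maximum W = 12349/18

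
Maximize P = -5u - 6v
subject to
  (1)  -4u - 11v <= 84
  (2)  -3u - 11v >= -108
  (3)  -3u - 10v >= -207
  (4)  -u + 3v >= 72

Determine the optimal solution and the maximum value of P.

Extreme points and P = -5u - 6v:
  (-192, 684/11) → P = 6456/11
  (-1044/23, 204/23) → P = 3996/23
  (-117/5, 81/5) → P = 99/5

At the optimal vertex, -4u - 11v = 84 and -3u - 11v = -108.
Solving simultaneously gives u = -192, v = 684/11.

u = -192, v = 684/11, maximum P = 6456/11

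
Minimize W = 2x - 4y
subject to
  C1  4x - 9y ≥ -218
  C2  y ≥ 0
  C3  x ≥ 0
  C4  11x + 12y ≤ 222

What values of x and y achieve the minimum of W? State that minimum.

Vertices and W = 2x - 4y:
  (0, 0) → W = 0
  (222/11, 0) → W = 444/11
  (0, 37/2) → W = -74

x = 0, y = 37/2, minimum W = -74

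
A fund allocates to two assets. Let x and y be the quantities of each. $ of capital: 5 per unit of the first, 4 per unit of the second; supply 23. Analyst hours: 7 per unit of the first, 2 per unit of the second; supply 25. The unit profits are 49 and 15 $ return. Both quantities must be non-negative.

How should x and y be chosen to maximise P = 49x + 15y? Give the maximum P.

x = 3, y = 2, maximum P = 177

Vertices and P = 49x + 15y:
  (0, 0) → P = 0
  (0, 23/4) → P = 345/4
  (25/7, 0) → P = 175
  (3, 2) → P = 177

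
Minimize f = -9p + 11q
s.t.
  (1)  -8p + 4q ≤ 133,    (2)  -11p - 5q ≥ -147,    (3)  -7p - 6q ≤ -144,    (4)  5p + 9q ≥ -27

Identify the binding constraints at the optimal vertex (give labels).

Vertices and f = -9p + 11q:
  (-11/12, 377/12) → f = 2123/6
  (-111/38, 2083/76) → f = 24911/76
  (162/31, 555/31) → f = 4647/31

The minimum is at (162/31, 555/31). Substituting into each constraint, equality holds for (2) and (3); the remaining constraints have slack.

(2) and (3)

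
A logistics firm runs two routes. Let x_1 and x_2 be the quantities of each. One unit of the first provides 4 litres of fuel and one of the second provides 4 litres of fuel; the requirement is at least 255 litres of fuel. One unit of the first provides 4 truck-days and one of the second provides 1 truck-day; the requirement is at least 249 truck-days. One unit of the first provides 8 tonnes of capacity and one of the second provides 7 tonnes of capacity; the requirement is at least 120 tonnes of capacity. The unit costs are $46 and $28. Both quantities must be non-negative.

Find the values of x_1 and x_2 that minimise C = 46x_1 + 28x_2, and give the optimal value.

Corner points and C = 46x_1 + 28x_2:
  (0, 249) → C = 6972
  (255/4, 0) → C = 5865/2
  (247/4, 2) → C = 5793/2
The feasible region is unbounded (it extends along (0, 1), (1, 0)), but C strictly increases along every unbounded feasible direction, so there is no improving ray and the minimum is attained at a vertex.

x_1 = 247/4, x_2 = 2, minimum C = 5793/2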